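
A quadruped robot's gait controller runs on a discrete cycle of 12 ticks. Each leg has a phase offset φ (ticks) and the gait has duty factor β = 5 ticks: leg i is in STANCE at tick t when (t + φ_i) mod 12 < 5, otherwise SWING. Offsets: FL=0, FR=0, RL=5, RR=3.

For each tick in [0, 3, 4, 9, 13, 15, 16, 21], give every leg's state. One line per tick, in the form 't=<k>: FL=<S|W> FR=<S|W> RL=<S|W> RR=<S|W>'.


t=0: phase=(0,0,5,3) vs β=5 → FL=S FR=S RL=W RR=S
t=3: phase=(3,3,8,6) vs β=5 → FL=S FR=S RL=W RR=W
t=4: phase=(4,4,9,7) vs β=5 → FL=S FR=S RL=W RR=W
t=9: phase=(9,9,2,0) vs β=5 → FL=W FR=W RL=S RR=S
t=13: phase=(1,1,6,4) vs β=5 → FL=S FR=S RL=W RR=S
t=15: phase=(3,3,8,6) vs β=5 → FL=S FR=S RL=W RR=W
t=16: phase=(4,4,9,7) vs β=5 → FL=S FR=S RL=W RR=W
t=21: phase=(9,9,2,0) vs β=5 → FL=W FR=W RL=S RR=S

t=0: FL=S FR=S RL=W RR=S
t=3: FL=S FR=S RL=W RR=W
t=4: FL=S FR=S RL=W RR=W
t=9: FL=W FR=W RL=S RR=S
t=13: FL=S FR=S RL=W RR=S
t=15: FL=S FR=S RL=W RR=W
t=16: FL=S FR=S RL=W RR=W
t=21: FL=W FR=W RL=S RR=S


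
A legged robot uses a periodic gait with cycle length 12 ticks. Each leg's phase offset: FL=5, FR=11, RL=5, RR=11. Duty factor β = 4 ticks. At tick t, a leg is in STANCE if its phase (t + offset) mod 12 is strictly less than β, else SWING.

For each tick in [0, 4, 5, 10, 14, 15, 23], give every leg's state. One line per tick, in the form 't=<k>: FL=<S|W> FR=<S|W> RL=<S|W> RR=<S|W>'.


t=0: phase=(5,11,5,11) vs β=4 → FL=W FR=W RL=W RR=W
t=4: phase=(9,3,9,3) vs β=4 → FL=W FR=S RL=W RR=S
t=5: phase=(10,4,10,4) vs β=4 → FL=W FR=W RL=W RR=W
t=10: phase=(3,9,3,9) vs β=4 → FL=S FR=W RL=S RR=W
t=14: phase=(7,1,7,1) vs β=4 → FL=W FR=S RL=W RR=S
t=15: phase=(8,2,8,2) vs β=4 → FL=W FR=S RL=W RR=S
t=23: phase=(4,10,4,10) vs β=4 → FL=W FR=W RL=W RR=W

t=0: FL=W FR=W RL=W RR=W
t=4: FL=W FR=S RL=W RR=S
t=5: FL=W FR=W RL=W RR=W
t=10: FL=S FR=W RL=S RR=W
t=14: FL=W FR=S RL=W RR=S
t=15: FL=W FR=S RL=W RR=S
t=23: FL=W FR=W RL=W RR=W


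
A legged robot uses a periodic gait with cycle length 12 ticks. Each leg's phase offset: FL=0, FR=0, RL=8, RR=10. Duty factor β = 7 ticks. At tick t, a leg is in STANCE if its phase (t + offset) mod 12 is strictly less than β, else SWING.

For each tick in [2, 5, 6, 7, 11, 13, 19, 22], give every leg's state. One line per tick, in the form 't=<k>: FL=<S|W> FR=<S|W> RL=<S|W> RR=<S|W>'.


t=2: phase=(2,2,10,0) vs β=7 → FL=S FR=S RL=W RR=S
t=5: phase=(5,5,1,3) vs β=7 → FL=S FR=S RL=S RR=S
t=6: phase=(6,6,2,4) vs β=7 → FL=S FR=S RL=S RR=S
t=7: phase=(7,7,3,5) vs β=7 → FL=W FR=W RL=S RR=S
t=11: phase=(11,11,7,9) vs β=7 → FL=W FR=W RL=W RR=W
t=13: phase=(1,1,9,11) vs β=7 → FL=S FR=S RL=W RR=W
t=19: phase=(7,7,3,5) vs β=7 → FL=W FR=W RL=S RR=S
t=22: phase=(10,10,6,8) vs β=7 → FL=W FR=W RL=S RR=W

t=2: FL=S FR=S RL=W RR=S
t=5: FL=S FR=S RL=S RR=S
t=6: FL=S FR=S RL=S RR=S
t=7: FL=W FR=W RL=S RR=S
t=11: FL=W FR=W RL=W RR=W
t=13: FL=S FR=S RL=W RR=W
t=19: FL=W FR=W RL=S RR=S
t=22: FL=W FR=W RL=S RR=W


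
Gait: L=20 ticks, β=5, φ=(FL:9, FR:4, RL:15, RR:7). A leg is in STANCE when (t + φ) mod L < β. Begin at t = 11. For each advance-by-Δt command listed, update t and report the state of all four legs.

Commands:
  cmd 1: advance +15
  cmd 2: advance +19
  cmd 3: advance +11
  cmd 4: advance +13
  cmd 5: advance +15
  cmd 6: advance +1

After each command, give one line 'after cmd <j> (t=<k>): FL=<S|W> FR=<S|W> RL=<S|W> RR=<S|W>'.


after cmd 1 (t=26): FL=W FR=W RL=S RR=W
after cmd 2 (t=45): FL=W FR=W RL=S RR=W
after cmd 3 (t=56): FL=W FR=S RL=W RR=S
after cmd 4 (t=69): FL=W FR=W RL=S RR=W
after cmd 5 (t=84): FL=W FR=W RL=W RR=W
after cmd 6 (t=85): FL=W FR=W RL=S RR=W

start t=11: FL=S FR=W RL=W RR=W
cmd 1: advance +15 → t=26, phase=(15,10,1,13) → FL=W FR=W RL=S RR=W
cmd 2: advance +19 → t=45, phase=(14,9,0,12) → FL=W FR=W RL=S RR=W
cmd 3: advance +11 → t=56, phase=(5,0,11,3) → FL=W FR=S RL=W RR=S
cmd 4: advance +13 → t=69, phase=(18,13,4,16) → FL=W FR=W RL=S RR=W
cmd 5: advance +15 → t=84, phase=(13,8,19,11) → FL=W FR=W RL=W RR=W
cmd 6: advance +1 → t=85, phase=(14,9,0,12) → FL=W FR=W RL=S RR=W


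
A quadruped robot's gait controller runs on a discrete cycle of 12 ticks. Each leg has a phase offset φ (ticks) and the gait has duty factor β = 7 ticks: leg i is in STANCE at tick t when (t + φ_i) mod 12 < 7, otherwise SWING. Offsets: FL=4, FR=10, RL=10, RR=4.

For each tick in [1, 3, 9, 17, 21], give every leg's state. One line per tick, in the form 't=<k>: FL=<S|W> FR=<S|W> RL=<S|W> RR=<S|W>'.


t=1: phase=(5,11,11,5) vs β=7 → FL=S FR=W RL=W RR=S
t=3: phase=(7,1,1,7) vs β=7 → FL=W FR=S RL=S RR=W
t=9: phase=(1,7,7,1) vs β=7 → FL=S FR=W RL=W RR=S
t=17: phase=(9,3,3,9) vs β=7 → FL=W FR=S RL=S RR=W
t=21: phase=(1,7,7,1) vs β=7 → FL=S FR=W RL=W RR=S

t=1: FL=S FR=W RL=W RR=S
t=3: FL=W FR=S RL=S RR=W
t=9: FL=S FR=W RL=W RR=S
t=17: FL=W FR=S RL=S RR=W
t=21: FL=S FR=W RL=W RR=S


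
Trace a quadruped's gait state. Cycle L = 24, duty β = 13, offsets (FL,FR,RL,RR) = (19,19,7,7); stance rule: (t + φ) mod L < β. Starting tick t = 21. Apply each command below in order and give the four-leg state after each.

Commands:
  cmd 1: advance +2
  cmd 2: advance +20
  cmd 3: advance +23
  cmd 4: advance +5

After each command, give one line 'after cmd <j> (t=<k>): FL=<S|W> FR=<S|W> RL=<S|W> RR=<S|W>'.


after cmd 1 (t=23): FL=W FR=W RL=S RR=S
after cmd 2 (t=43): FL=W FR=W RL=S RR=S
after cmd 3 (t=66): FL=W FR=W RL=S RR=S
after cmd 4 (t=71): FL=W FR=W RL=S RR=S

start t=21: FL=W FR=W RL=S RR=S
cmd 1: advance +2 → t=23, phase=(18,18,6,6) → FL=W FR=W RL=S RR=S
cmd 2: advance +20 → t=43, phase=(14,14,2,2) → FL=W FR=W RL=S RR=S
cmd 3: advance +23 → t=66, phase=(13,13,1,1) → FL=W FR=W RL=S RR=S
cmd 4: advance +5 → t=71, phase=(18,18,6,6) → FL=W FR=W RL=S RR=S


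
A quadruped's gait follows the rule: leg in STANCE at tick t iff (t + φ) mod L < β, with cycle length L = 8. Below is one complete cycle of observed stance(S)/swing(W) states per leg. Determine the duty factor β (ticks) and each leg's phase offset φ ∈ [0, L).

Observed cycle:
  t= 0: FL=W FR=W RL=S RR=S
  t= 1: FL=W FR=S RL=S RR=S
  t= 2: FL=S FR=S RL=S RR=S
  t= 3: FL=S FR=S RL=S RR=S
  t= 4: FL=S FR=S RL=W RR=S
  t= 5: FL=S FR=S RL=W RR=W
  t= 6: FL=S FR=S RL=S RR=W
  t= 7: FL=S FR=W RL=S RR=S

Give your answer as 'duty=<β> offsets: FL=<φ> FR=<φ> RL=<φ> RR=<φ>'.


duty β = stance ticks per leg = 6
FL: stance ticks = 6; W→S at t=2 → φ=6
FR: stance ticks = 6; W→S at t=1 → φ=7
RL: stance ticks = 6; W→S at t=6 → φ=2
RR: stance ticks = 6; W→S at t=7 → φ=1

duty=6 offsets: FL=6 FR=7 RL=2 RR=1


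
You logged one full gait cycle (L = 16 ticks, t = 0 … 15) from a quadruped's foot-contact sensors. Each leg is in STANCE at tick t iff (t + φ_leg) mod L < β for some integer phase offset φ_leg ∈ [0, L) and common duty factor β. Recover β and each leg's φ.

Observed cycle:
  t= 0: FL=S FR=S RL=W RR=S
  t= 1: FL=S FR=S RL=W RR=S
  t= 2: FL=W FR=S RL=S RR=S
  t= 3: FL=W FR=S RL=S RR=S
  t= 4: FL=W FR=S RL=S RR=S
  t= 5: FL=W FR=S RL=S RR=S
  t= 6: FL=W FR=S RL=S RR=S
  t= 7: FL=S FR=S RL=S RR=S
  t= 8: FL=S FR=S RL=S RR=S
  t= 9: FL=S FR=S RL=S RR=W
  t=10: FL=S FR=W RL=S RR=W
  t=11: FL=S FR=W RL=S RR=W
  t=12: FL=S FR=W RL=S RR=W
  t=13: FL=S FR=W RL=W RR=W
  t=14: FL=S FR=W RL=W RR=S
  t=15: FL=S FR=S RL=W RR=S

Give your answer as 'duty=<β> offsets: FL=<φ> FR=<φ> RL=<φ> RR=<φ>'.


duty=11 offsets: FL=9 FR=1 RL=14 RR=2

duty β = stance ticks per leg = 11
FL: stance ticks = 11; W→S at t=7 → φ=9
FR: stance ticks = 11; W→S at t=15 → φ=1
RL: stance ticks = 11; W→S at t=2 → φ=14
RR: stance ticks = 11; W→S at t=14 → φ=2


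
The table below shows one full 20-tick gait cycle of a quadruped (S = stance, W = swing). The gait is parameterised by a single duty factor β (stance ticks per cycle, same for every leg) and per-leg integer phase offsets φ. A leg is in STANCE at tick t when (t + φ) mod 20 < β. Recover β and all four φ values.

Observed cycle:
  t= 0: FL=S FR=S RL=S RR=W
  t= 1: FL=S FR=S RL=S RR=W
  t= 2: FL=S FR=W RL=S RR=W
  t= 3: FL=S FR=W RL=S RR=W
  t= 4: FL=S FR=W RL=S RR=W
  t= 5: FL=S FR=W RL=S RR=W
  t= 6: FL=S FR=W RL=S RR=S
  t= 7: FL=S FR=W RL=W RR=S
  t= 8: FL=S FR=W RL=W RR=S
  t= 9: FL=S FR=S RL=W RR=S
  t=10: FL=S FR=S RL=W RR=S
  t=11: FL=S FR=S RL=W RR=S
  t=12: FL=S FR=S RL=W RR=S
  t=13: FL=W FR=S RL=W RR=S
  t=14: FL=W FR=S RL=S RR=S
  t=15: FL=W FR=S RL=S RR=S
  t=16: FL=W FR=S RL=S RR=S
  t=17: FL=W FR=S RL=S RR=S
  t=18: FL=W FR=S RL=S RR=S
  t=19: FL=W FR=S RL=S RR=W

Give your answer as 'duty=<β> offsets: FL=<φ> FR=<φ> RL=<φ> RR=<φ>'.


duty β = stance ticks per leg = 13
FL: stance ticks = 13; W→S at t=0 → φ=0
FR: stance ticks = 13; W→S at t=9 → φ=11
RL: stance ticks = 13; W→S at t=14 → φ=6
RR: stance ticks = 13; W→S at t=6 → φ=14

duty=13 offsets: FL=0 FR=11 RL=6 RR=14


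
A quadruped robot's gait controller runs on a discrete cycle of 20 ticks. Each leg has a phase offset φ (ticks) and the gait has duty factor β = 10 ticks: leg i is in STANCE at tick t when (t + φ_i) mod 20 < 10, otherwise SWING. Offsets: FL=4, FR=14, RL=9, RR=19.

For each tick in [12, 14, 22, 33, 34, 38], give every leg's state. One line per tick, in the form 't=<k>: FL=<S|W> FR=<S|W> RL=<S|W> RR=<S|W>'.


t=12: FL=W FR=S RL=S RR=W
t=14: FL=W FR=S RL=S RR=W
t=22: FL=S FR=W RL=W RR=S
t=33: FL=W FR=S RL=S RR=W
t=34: FL=W FR=S RL=S RR=W
t=38: FL=S FR=W RL=S RR=W

t=12: phase=(16,6,1,11) vs β=10 → FL=W FR=S RL=S RR=W
t=14: phase=(18,8,3,13) vs β=10 → FL=W FR=S RL=S RR=W
t=22: phase=(6,16,11,1) vs β=10 → FL=S FR=W RL=W RR=S
t=33: phase=(17,7,2,12) vs β=10 → FL=W FR=S RL=S RR=W
t=34: phase=(18,8,3,13) vs β=10 → FL=W FR=S RL=S RR=W
t=38: phase=(2,12,7,17) vs β=10 → FL=S FR=W RL=S RR=W


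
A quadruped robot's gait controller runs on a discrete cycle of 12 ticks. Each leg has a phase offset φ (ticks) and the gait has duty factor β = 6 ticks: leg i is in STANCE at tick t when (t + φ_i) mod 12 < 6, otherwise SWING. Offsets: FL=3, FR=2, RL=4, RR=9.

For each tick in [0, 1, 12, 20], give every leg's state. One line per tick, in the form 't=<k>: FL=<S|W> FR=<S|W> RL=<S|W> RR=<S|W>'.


t=0: phase=(3,2,4,9) vs β=6 → FL=S FR=S RL=S RR=W
t=1: phase=(4,3,5,10) vs β=6 → FL=S FR=S RL=S RR=W
t=12: phase=(3,2,4,9) vs β=6 → FL=S FR=S RL=S RR=W
t=20: phase=(11,10,0,5) vs β=6 → FL=W FR=W RL=S RR=S

t=0: FL=S FR=S RL=S RR=W
t=1: FL=S FR=S RL=S RR=W
t=12: FL=S FR=S RL=S RR=W
t=20: FL=W FR=W RL=S RR=S


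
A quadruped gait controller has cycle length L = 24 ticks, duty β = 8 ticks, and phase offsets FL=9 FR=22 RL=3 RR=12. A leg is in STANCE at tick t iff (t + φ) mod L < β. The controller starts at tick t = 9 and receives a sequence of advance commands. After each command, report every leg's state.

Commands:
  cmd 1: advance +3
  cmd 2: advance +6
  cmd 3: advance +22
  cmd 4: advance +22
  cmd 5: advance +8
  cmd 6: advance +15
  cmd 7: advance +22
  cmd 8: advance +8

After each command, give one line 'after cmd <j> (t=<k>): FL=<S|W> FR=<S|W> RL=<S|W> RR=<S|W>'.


start t=9: FL=W FR=S RL=W RR=W
cmd 1: advance +3 → t=12, phase=(21,10,15,0) → FL=W FR=W RL=W RR=S
cmd 2: advance +6 → t=18, phase=(3,16,21,6) → FL=S FR=W RL=W RR=S
cmd 3: advance +22 → t=40, phase=(1,14,19,4) → FL=S FR=W RL=W RR=S
cmd 4: advance +22 → t=62, phase=(23,12,17,2) → FL=W FR=W RL=W RR=S
cmd 5: advance +8 → t=70, phase=(7,20,1,10) → FL=S FR=W RL=S RR=W
cmd 6: advance +15 → t=85, phase=(22,11,16,1) → FL=W FR=W RL=W RR=S
cmd 7: advance +22 → t=107, phase=(20,9,14,23) → FL=W FR=W RL=W RR=W
cmd 8: advance +8 → t=115, phase=(4,17,22,7) → FL=S FR=W RL=W RR=S

after cmd 1 (t=12): FL=W FR=W RL=W RR=S
after cmd 2 (t=18): FL=S FR=W RL=W RR=S
after cmd 3 (t=40): FL=S FR=W RL=W RR=S
after cmd 4 (t=62): FL=W FR=W RL=W RR=S
after cmd 5 (t=70): FL=S FR=W RL=S RR=W
after cmd 6 (t=85): FL=W FR=W RL=W RR=S
after cmd 7 (t=107): FL=W FR=W RL=W RR=W
after cmd 8 (t=115): FL=S FR=W RL=W RR=S


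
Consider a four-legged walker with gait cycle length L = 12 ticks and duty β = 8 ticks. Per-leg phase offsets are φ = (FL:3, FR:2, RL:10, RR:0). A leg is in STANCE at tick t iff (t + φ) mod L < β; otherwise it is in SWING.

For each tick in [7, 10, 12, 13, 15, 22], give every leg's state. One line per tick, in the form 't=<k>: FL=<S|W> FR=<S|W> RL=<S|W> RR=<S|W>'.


t=7: FL=W FR=W RL=S RR=S
t=10: FL=S FR=S RL=W RR=W
t=12: FL=S FR=S RL=W RR=S
t=13: FL=S FR=S RL=W RR=S
t=15: FL=S FR=S RL=S RR=S
t=22: FL=S FR=S RL=W RR=W

t=7: phase=(10,9,5,7) vs β=8 → FL=W FR=W RL=S RR=S
t=10: phase=(1,0,8,10) vs β=8 → FL=S FR=S RL=W RR=W
t=12: phase=(3,2,10,0) vs β=8 → FL=S FR=S RL=W RR=S
t=13: phase=(4,3,11,1) vs β=8 → FL=S FR=S RL=W RR=S
t=15: phase=(6,5,1,3) vs β=8 → FL=S FR=S RL=S RR=S
t=22: phase=(1,0,8,10) vs β=8 → FL=S FR=S RL=W RR=W


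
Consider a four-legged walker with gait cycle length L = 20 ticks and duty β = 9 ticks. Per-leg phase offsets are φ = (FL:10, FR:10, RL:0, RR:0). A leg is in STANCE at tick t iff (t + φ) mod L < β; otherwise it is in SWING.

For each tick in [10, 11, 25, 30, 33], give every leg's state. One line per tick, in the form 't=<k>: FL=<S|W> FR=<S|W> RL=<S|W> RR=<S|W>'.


t=10: FL=S FR=S RL=W RR=W
t=11: FL=S FR=S RL=W RR=W
t=25: FL=W FR=W RL=S RR=S
t=30: FL=S FR=S RL=W RR=W
t=33: FL=S FR=S RL=W RR=W

t=10: phase=(0,0,10,10) vs β=9 → FL=S FR=S RL=W RR=W
t=11: phase=(1,1,11,11) vs β=9 → FL=S FR=S RL=W RR=W
t=25: phase=(15,15,5,5) vs β=9 → FL=W FR=W RL=S RR=S
t=30: phase=(0,0,10,10) vs β=9 → FL=S FR=S RL=W RR=W
t=33: phase=(3,3,13,13) vs β=9 → FL=S FR=S RL=W RR=W


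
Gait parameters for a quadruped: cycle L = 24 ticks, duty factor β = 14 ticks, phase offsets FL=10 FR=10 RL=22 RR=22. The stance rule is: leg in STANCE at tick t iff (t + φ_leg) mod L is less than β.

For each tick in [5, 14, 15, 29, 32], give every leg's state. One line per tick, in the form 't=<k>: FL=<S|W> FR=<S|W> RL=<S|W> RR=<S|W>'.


t=5: phase=(15,15,3,3) vs β=14 → FL=W FR=W RL=S RR=S
t=14: phase=(0,0,12,12) vs β=14 → FL=S FR=S RL=S RR=S
t=15: phase=(1,1,13,13) vs β=14 → FL=S FR=S RL=S RR=S
t=29: phase=(15,15,3,3) vs β=14 → FL=W FR=W RL=S RR=S
t=32: phase=(18,18,6,6) vs β=14 → FL=W FR=W RL=S RR=S

t=5: FL=W FR=W RL=S RR=S
t=14: FL=S FR=S RL=S RR=S
t=15: FL=S FR=S RL=S RR=S
t=29: FL=W FR=W RL=S RR=S
t=32: FL=W FR=W RL=S RR=S


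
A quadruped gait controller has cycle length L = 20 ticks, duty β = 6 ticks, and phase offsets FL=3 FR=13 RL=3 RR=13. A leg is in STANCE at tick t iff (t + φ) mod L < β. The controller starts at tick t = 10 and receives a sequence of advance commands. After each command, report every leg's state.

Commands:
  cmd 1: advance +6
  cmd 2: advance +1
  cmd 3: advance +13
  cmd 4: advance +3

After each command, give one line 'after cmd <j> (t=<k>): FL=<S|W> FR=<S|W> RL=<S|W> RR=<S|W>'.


start t=10: FL=W FR=S RL=W RR=S
cmd 1: advance +6 → t=16, phase=(19,9,19,9) → FL=W FR=W RL=W RR=W
cmd 2: advance +1 → t=17, phase=(0,10,0,10) → FL=S FR=W RL=S RR=W
cmd 3: advance +13 → t=30, phase=(13,3,13,3) → FL=W FR=S RL=W RR=S
cmd 4: advance +3 → t=33, phase=(16,6,16,6) → FL=W FR=W RL=W RR=W

after cmd 1 (t=16): FL=W FR=W RL=W RR=W
after cmd 2 (t=17): FL=S FR=W RL=S RR=W
after cmd 3 (t=30): FL=W FR=S RL=W RR=S
after cmd 4 (t=33): FL=W FR=W RL=W RR=W


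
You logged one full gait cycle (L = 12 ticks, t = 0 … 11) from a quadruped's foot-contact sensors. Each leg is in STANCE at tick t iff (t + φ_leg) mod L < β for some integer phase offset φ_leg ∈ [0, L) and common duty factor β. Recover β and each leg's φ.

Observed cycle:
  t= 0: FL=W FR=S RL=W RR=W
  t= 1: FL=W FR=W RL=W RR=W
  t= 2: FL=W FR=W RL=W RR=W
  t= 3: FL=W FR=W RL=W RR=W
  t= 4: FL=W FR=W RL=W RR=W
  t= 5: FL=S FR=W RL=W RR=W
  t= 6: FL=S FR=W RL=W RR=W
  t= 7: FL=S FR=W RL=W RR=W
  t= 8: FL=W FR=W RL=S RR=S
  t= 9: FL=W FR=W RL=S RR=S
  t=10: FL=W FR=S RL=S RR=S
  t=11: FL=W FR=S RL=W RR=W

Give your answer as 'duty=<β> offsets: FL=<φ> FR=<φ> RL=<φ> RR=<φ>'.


duty=3 offsets: FL=7 FR=2 RL=4 RR=4

duty β = stance ticks per leg = 3
FL: stance ticks = 3; W→S at t=5 → φ=7
FR: stance ticks = 3; W→S at t=10 → φ=2
RL: stance ticks = 3; W→S at t=8 → φ=4
RR: stance ticks = 3; W→S at t=8 → φ=4


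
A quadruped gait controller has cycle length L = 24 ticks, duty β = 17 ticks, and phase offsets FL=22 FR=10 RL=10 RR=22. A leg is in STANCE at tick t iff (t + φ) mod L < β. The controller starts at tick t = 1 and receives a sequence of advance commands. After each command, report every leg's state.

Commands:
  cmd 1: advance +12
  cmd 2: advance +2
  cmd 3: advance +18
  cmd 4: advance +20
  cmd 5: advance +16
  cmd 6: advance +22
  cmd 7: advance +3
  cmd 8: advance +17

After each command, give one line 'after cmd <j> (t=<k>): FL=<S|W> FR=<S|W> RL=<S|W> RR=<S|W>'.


after cmd 1 (t=13): FL=S FR=W RL=W RR=S
after cmd 2 (t=15): FL=S FR=S RL=S RR=S
after cmd 3 (t=33): FL=S FR=W RL=W RR=S
after cmd 4 (t=53): FL=S FR=S RL=S RR=S
after cmd 5 (t=69): FL=W FR=S RL=S RR=W
after cmd 6 (t=91): FL=W FR=S RL=S RR=W
after cmd 7 (t=94): FL=W FR=S RL=S RR=W
after cmd 8 (t=111): FL=S FR=S RL=S RR=S

start t=1: FL=W FR=S RL=S RR=W
cmd 1: advance +12 → t=13, phase=(11,23,23,11) → FL=S FR=W RL=W RR=S
cmd 2: advance +2 → t=15, phase=(13,1,1,13) → FL=S FR=S RL=S RR=S
cmd 3: advance +18 → t=33, phase=(7,19,19,7) → FL=S FR=W RL=W RR=S
cmd 4: advance +20 → t=53, phase=(3,15,15,3) → FL=S FR=S RL=S RR=S
cmd 5: advance +16 → t=69, phase=(19,7,7,19) → FL=W FR=S RL=S RR=W
cmd 6: advance +22 → t=91, phase=(17,5,5,17) → FL=W FR=S RL=S RR=W
cmd 7: advance +3 → t=94, phase=(20,8,8,20) → FL=W FR=S RL=S RR=W
cmd 8: advance +17 → t=111, phase=(13,1,1,13) → FL=S FR=S RL=S RR=S


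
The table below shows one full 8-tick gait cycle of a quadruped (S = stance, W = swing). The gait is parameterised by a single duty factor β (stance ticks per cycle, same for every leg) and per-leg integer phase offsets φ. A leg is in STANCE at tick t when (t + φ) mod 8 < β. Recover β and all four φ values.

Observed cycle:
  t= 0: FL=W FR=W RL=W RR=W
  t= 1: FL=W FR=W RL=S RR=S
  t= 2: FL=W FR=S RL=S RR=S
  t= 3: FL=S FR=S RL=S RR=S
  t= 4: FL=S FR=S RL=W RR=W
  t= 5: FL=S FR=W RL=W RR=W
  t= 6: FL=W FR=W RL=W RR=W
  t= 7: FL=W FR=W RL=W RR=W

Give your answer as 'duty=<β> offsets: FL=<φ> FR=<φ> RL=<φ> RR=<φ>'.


duty=3 offsets: FL=5 FR=6 RL=7 RR=7

duty β = stance ticks per leg = 3
FL: stance ticks = 3; W→S at t=3 → φ=5
FR: stance ticks = 3; W→S at t=2 → φ=6
RL: stance ticks = 3; W→S at t=1 → φ=7
RR: stance ticks = 3; W→S at t=1 → φ=7


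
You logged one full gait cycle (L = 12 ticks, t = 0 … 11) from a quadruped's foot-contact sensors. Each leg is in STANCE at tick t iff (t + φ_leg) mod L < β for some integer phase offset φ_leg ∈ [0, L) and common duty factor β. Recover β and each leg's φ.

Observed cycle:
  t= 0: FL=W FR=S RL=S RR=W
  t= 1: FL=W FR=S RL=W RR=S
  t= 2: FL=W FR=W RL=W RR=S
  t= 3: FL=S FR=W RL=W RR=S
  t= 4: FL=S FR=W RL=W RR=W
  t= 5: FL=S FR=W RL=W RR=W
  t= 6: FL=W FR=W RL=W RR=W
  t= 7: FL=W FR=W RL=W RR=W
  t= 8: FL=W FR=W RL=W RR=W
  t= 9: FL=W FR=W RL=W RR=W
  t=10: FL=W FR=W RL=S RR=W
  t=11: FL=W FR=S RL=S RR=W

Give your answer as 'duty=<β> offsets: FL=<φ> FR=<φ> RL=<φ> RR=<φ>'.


duty=3 offsets: FL=9 FR=1 RL=2 RR=11

duty β = stance ticks per leg = 3
FL: stance ticks = 3; W→S at t=3 → φ=9
FR: stance ticks = 3; W→S at t=11 → φ=1
RL: stance ticks = 3; W→S at t=10 → φ=2
RR: stance ticks = 3; W→S at t=1 → φ=11


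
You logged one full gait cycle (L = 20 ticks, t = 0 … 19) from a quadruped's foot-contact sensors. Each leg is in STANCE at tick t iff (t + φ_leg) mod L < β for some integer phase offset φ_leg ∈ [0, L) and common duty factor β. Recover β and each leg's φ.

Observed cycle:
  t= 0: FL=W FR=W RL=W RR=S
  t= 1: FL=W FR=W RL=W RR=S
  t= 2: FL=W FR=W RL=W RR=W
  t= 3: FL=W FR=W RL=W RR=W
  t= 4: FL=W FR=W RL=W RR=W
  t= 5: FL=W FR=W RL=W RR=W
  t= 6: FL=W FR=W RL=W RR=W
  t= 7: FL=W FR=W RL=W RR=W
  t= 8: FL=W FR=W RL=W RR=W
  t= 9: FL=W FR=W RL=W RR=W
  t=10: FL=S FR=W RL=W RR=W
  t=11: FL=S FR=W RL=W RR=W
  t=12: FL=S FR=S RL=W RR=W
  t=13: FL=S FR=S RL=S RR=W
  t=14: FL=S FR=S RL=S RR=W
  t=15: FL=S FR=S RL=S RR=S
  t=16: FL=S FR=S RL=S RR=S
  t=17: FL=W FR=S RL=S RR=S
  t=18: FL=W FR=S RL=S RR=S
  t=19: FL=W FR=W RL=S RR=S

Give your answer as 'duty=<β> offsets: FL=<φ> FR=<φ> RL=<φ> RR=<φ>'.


duty=7 offsets: FL=10 FR=8 RL=7 RR=5

duty β = stance ticks per leg = 7
FL: stance ticks = 7; W→S at t=10 → φ=10
FR: stance ticks = 7; W→S at t=12 → φ=8
RL: stance ticks = 7; W→S at t=13 → φ=7
RR: stance ticks = 7; W→S at t=15 → φ=5


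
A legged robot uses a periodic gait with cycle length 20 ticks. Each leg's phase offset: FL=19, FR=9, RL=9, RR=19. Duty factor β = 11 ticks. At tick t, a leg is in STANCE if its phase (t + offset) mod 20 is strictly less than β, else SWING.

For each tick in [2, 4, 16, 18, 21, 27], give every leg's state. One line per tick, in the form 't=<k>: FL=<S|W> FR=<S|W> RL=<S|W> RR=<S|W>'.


t=2: phase=(1,11,11,1) vs β=11 → FL=S FR=W RL=W RR=S
t=4: phase=(3,13,13,3) vs β=11 → FL=S FR=W RL=W RR=S
t=16: phase=(15,5,5,15) vs β=11 → FL=W FR=S RL=S RR=W
t=18: phase=(17,7,7,17) vs β=11 → FL=W FR=S RL=S RR=W
t=21: phase=(0,10,10,0) vs β=11 → FL=S FR=S RL=S RR=S
t=27: phase=(6,16,16,6) vs β=11 → FL=S FR=W RL=W RR=S

t=2: FL=S FR=W RL=W RR=S
t=4: FL=S FR=W RL=W RR=S
t=16: FL=W FR=S RL=S RR=W
t=18: FL=W FR=S RL=S RR=W
t=21: FL=S FR=S RL=S RR=S
t=27: FL=S FR=W RL=W RR=S


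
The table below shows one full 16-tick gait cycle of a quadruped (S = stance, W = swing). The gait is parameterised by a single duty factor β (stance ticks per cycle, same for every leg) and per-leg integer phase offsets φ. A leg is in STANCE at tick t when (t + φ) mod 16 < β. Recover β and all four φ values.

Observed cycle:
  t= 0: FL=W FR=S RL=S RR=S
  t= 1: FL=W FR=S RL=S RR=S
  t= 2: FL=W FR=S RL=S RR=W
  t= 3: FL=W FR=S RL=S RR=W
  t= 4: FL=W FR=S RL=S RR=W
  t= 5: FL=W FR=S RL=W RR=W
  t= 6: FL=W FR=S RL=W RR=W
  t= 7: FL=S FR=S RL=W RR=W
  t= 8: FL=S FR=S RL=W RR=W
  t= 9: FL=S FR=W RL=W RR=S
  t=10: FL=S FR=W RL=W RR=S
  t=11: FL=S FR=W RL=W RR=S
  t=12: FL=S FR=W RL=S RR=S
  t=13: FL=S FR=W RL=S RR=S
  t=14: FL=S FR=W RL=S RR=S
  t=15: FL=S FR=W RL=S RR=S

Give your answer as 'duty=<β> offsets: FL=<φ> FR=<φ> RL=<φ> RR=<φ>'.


duty β = stance ticks per leg = 9
FL: stance ticks = 9; W→S at t=7 → φ=9
FR: stance ticks = 9; W→S at t=0 → φ=0
RL: stance ticks = 9; W→S at t=12 → φ=4
RR: stance ticks = 9; W→S at t=9 → φ=7

duty=9 offsets: FL=9 FR=0 RL=4 RR=7


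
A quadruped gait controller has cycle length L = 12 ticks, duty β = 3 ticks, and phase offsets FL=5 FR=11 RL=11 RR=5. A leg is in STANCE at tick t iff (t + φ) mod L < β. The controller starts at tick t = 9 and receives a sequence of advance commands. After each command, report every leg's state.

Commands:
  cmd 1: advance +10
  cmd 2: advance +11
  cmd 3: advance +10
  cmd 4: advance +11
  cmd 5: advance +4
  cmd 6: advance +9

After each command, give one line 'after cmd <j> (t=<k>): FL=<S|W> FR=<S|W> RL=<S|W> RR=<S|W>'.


start t=9: FL=S FR=W RL=W RR=S
cmd 1: advance +10 → t=19, phase=(0,6,6,0) → FL=S FR=W RL=W RR=S
cmd 2: advance +11 → t=30, phase=(11,5,5,11) → FL=W FR=W RL=W RR=W
cmd 3: advance +10 → t=40, phase=(9,3,3,9) → FL=W FR=W RL=W RR=W
cmd 4: advance +11 → t=51, phase=(8,2,2,8) → FL=W FR=S RL=S RR=W
cmd 5: advance +4 → t=55, phase=(0,6,6,0) → FL=S FR=W RL=W RR=S
cmd 6: advance +9 → t=64, phase=(9,3,3,9) → FL=W FR=W RL=W RR=W

after cmd 1 (t=19): FL=S FR=W RL=W RR=S
after cmd 2 (t=30): FL=W FR=W RL=W RR=W
after cmd 3 (t=40): FL=W FR=W RL=W RR=W
after cmd 4 (t=51): FL=W FR=S RL=S RR=W
after cmd 5 (t=55): FL=S FR=W RL=W RR=S
after cmd 6 (t=64): FL=W FR=W RL=W RR=W


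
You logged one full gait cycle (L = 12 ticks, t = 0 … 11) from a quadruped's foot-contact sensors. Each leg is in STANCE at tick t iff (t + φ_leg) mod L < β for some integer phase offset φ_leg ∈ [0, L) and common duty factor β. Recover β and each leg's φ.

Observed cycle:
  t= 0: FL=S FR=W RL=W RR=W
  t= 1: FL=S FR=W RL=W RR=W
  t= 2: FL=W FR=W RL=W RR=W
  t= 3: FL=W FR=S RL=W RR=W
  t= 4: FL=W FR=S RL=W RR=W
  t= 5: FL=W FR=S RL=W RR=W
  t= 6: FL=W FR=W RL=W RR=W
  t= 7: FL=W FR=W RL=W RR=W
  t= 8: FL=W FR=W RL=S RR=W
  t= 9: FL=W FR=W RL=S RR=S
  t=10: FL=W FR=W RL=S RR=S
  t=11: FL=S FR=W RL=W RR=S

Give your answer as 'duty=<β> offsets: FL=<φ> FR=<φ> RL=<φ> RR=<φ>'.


duty=3 offsets: FL=1 FR=9 RL=4 RR=3

duty β = stance ticks per leg = 3
FL: stance ticks = 3; W→S at t=11 → φ=1
FR: stance ticks = 3; W→S at t=3 → φ=9
RL: stance ticks = 3; W→S at t=8 → φ=4
RR: stance ticks = 3; W→S at t=9 → φ=3


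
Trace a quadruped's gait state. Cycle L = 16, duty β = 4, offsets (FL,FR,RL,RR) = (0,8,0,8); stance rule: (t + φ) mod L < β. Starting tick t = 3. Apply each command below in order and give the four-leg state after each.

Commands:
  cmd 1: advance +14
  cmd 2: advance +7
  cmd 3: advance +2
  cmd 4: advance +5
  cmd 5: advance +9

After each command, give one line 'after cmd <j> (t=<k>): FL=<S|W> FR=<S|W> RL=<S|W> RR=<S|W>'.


after cmd 1 (t=17): FL=S FR=W RL=S RR=W
after cmd 2 (t=24): FL=W FR=S RL=W RR=S
after cmd 3 (t=26): FL=W FR=S RL=W RR=S
after cmd 4 (t=31): FL=W FR=W RL=W RR=W
after cmd 5 (t=40): FL=W FR=S RL=W RR=S

start t=3: FL=S FR=W RL=S RR=W
cmd 1: advance +14 → t=17, phase=(1,9,1,9) → FL=S FR=W RL=S RR=W
cmd 2: advance +7 → t=24, phase=(8,0,8,0) → FL=W FR=S RL=W RR=S
cmd 3: advance +2 → t=26, phase=(10,2,10,2) → FL=W FR=S RL=W RR=S
cmd 4: advance +5 → t=31, phase=(15,7,15,7) → FL=W FR=W RL=W RR=W
cmd 5: advance +9 → t=40, phase=(8,0,8,0) → FL=W FR=S RL=W RR=S


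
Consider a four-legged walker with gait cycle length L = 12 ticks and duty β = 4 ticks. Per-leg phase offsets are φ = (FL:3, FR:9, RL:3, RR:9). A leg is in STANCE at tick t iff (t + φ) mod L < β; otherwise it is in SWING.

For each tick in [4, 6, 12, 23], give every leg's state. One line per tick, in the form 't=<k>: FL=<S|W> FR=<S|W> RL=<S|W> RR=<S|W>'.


t=4: FL=W FR=S RL=W RR=S
t=6: FL=W FR=S RL=W RR=S
t=12: FL=S FR=W RL=S RR=W
t=23: FL=S FR=W RL=S RR=W

t=4: phase=(7,1,7,1) vs β=4 → FL=W FR=S RL=W RR=S
t=6: phase=(9,3,9,3) vs β=4 → FL=W FR=S RL=W RR=S
t=12: phase=(3,9,3,9) vs β=4 → FL=S FR=W RL=S RR=W
t=23: phase=(2,8,2,8) vs β=4 → FL=S FR=W RL=S RR=W


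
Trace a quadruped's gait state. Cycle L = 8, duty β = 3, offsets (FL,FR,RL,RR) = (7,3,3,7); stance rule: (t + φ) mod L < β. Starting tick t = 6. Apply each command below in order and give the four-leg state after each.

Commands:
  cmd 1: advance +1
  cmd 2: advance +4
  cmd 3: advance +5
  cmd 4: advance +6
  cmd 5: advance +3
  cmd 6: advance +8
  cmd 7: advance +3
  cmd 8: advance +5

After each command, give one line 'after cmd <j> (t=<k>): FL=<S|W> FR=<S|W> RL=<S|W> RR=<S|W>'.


after cmd 1 (t=7): FL=W FR=S RL=S RR=W
after cmd 2 (t=11): FL=S FR=W RL=W RR=S
after cmd 3 (t=16): FL=W FR=W RL=W RR=W
after cmd 4 (t=22): FL=W FR=S RL=S RR=W
after cmd 5 (t=25): FL=S FR=W RL=W RR=S
after cmd 6 (t=33): FL=S FR=W RL=W RR=S
after cmd 7 (t=36): FL=W FR=W RL=W RR=W
after cmd 8 (t=41): FL=S FR=W RL=W RR=S

start t=6: FL=W FR=S RL=S RR=W
cmd 1: advance +1 → t=7, phase=(6,2,2,6) → FL=W FR=S RL=S RR=W
cmd 2: advance +4 → t=11, phase=(2,6,6,2) → FL=S FR=W RL=W RR=S
cmd 3: advance +5 → t=16, phase=(7,3,3,7) → FL=W FR=W RL=W RR=W
cmd 4: advance +6 → t=22, phase=(5,1,1,5) → FL=W FR=S RL=S RR=W
cmd 5: advance +3 → t=25, phase=(0,4,4,0) → FL=S FR=W RL=W RR=S
cmd 6: advance +8 → t=33, phase=(0,4,4,0) → FL=S FR=W RL=W RR=S
cmd 7: advance +3 → t=36, phase=(3,7,7,3) → FL=W FR=W RL=W RR=W
cmd 8: advance +5 → t=41, phase=(0,4,4,0) → FL=S FR=W RL=W RR=S


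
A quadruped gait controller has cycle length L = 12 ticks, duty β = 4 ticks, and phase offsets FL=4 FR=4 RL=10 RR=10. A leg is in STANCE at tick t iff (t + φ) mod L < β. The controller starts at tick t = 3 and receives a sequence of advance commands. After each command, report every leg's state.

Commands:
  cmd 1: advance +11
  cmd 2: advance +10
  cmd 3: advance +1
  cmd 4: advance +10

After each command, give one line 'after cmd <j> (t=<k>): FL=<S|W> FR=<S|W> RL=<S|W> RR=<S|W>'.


after cmd 1 (t=14): FL=W FR=W RL=S RR=S
after cmd 2 (t=24): FL=W FR=W RL=W RR=W
after cmd 3 (t=25): FL=W FR=W RL=W RR=W
after cmd 4 (t=35): FL=S FR=S RL=W RR=W

start t=3: FL=W FR=W RL=S RR=S
cmd 1: advance +11 → t=14, phase=(6,6,0,0) → FL=W FR=W RL=S RR=S
cmd 2: advance +10 → t=24, phase=(4,4,10,10) → FL=W FR=W RL=W RR=W
cmd 3: advance +1 → t=25, phase=(5,5,11,11) → FL=W FR=W RL=W RR=W
cmd 4: advance +10 → t=35, phase=(3,3,9,9) → FL=S FR=S RL=W RR=W


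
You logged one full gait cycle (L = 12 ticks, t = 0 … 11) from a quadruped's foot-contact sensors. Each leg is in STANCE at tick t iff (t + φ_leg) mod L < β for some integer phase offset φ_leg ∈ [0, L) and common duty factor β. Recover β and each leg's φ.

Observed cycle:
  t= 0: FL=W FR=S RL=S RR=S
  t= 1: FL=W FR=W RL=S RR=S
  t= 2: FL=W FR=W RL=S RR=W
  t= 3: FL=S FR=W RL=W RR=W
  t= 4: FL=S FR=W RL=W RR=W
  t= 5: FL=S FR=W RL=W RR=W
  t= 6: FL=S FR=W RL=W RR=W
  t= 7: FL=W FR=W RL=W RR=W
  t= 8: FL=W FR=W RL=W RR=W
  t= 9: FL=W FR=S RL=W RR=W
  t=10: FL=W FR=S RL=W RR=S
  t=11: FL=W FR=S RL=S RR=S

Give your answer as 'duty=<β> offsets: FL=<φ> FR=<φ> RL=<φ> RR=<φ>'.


duty β = stance ticks per leg = 4
FL: stance ticks = 4; W→S at t=3 → φ=9
FR: stance ticks = 4; W→S at t=9 → φ=3
RL: stance ticks = 4; W→S at t=11 → φ=1
RR: stance ticks = 4; W→S at t=10 → φ=2

duty=4 offsets: FL=9 FR=3 RL=1 RR=2


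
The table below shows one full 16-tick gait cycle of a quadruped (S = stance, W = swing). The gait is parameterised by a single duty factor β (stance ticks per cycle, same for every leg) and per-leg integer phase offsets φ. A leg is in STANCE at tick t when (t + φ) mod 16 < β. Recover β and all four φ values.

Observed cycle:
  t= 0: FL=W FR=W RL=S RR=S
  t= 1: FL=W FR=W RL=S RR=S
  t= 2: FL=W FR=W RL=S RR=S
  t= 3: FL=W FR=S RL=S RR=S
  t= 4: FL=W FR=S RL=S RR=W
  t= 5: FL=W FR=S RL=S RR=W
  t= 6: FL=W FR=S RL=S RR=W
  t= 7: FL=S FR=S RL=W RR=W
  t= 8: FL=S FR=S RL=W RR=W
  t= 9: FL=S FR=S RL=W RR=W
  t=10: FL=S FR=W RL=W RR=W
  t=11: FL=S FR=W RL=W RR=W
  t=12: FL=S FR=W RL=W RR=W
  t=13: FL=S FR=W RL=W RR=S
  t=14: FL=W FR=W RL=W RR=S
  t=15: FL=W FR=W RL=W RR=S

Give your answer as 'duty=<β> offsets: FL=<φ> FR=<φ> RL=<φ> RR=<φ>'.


duty=7 offsets: FL=9 FR=13 RL=0 RR=3

duty β = stance ticks per leg = 7
FL: stance ticks = 7; W→S at t=7 → φ=9
FR: stance ticks = 7; W→S at t=3 → φ=13
RL: stance ticks = 7; W→S at t=0 → φ=0
RR: stance ticks = 7; W→S at t=13 → φ=3


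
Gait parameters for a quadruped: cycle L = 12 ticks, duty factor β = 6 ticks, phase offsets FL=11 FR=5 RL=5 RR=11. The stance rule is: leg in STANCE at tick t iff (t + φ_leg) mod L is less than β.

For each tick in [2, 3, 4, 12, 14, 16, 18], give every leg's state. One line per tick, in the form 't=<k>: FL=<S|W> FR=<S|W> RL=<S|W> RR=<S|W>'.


t=2: FL=S FR=W RL=W RR=S
t=3: FL=S FR=W RL=W RR=S
t=4: FL=S FR=W RL=W RR=S
t=12: FL=W FR=S RL=S RR=W
t=14: FL=S FR=W RL=W RR=S
t=16: FL=S FR=W RL=W RR=S
t=18: FL=S FR=W RL=W RR=S

t=2: phase=(1,7,7,1) vs β=6 → FL=S FR=W RL=W RR=S
t=3: phase=(2,8,8,2) vs β=6 → FL=S FR=W RL=W RR=S
t=4: phase=(3,9,9,3) vs β=6 → FL=S FR=W RL=W RR=S
t=12: phase=(11,5,5,11) vs β=6 → FL=W FR=S RL=S RR=W
t=14: phase=(1,7,7,1) vs β=6 → FL=S FR=W RL=W RR=S
t=16: phase=(3,9,9,3) vs β=6 → FL=S FR=W RL=W RR=S
t=18: phase=(5,11,11,5) vs β=6 → FL=S FR=W RL=W RR=S


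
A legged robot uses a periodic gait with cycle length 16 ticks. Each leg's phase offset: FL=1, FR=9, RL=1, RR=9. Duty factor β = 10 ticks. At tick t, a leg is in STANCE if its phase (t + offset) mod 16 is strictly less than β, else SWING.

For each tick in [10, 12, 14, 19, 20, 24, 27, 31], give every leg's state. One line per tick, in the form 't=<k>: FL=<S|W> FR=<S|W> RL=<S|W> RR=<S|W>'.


t=10: FL=W FR=S RL=W RR=S
t=12: FL=W FR=S RL=W RR=S
t=14: FL=W FR=S RL=W RR=S
t=19: FL=S FR=W RL=S RR=W
t=20: FL=S FR=W RL=S RR=W
t=24: FL=S FR=S RL=S RR=S
t=27: FL=W FR=S RL=W RR=S
t=31: FL=S FR=S RL=S RR=S

t=10: phase=(11,3,11,3) vs β=10 → FL=W FR=S RL=W RR=S
t=12: phase=(13,5,13,5) vs β=10 → FL=W FR=S RL=W RR=S
t=14: phase=(15,7,15,7) vs β=10 → FL=W FR=S RL=W RR=S
t=19: phase=(4,12,4,12) vs β=10 → FL=S FR=W RL=S RR=W
t=20: phase=(5,13,5,13) vs β=10 → FL=S FR=W RL=S RR=W
t=24: phase=(9,1,9,1) vs β=10 → FL=S FR=S RL=S RR=S
t=27: phase=(12,4,12,4) vs β=10 → FL=W FR=S RL=W RR=S
t=31: phase=(0,8,0,8) vs β=10 → FL=S FR=S RL=S RR=S


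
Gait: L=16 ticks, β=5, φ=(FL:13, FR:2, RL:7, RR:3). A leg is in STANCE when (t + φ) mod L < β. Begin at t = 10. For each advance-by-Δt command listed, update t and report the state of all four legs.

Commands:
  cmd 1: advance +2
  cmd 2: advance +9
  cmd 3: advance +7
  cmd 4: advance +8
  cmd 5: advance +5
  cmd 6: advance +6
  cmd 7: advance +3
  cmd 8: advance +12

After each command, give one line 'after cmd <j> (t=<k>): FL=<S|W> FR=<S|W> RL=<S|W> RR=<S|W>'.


after cmd 1 (t=12): FL=W FR=W RL=S RR=W
after cmd 2 (t=21): FL=S FR=W RL=W RR=W
after cmd 3 (t=28): FL=W FR=W RL=S RR=W
after cmd 4 (t=36): FL=S FR=W RL=W RR=W
after cmd 5 (t=41): FL=W FR=W RL=S RR=W
after cmd 6 (t=47): FL=W FR=S RL=W RR=S
after cmd 7 (t=50): FL=W FR=S RL=W RR=W
after cmd 8 (t=62): FL=W FR=S RL=W RR=S

start t=10: FL=W FR=W RL=S RR=W
cmd 1: advance +2 → t=12, phase=(9,14,3,15) → FL=W FR=W RL=S RR=W
cmd 2: advance +9 → t=21, phase=(2,7,12,8) → FL=S FR=W RL=W RR=W
cmd 3: advance +7 → t=28, phase=(9,14,3,15) → FL=W FR=W RL=S RR=W
cmd 4: advance +8 → t=36, phase=(1,6,11,7) → FL=S FR=W RL=W RR=W
cmd 5: advance +5 → t=41, phase=(6,11,0,12) → FL=W FR=W RL=S RR=W
cmd 6: advance +6 → t=47, phase=(12,1,6,2) → FL=W FR=S RL=W RR=S
cmd 7: advance +3 → t=50, phase=(15,4,9,5) → FL=W FR=S RL=W RR=W
cmd 8: advance +12 → t=62, phase=(11,0,5,1) → FL=W FR=S RL=W RR=S


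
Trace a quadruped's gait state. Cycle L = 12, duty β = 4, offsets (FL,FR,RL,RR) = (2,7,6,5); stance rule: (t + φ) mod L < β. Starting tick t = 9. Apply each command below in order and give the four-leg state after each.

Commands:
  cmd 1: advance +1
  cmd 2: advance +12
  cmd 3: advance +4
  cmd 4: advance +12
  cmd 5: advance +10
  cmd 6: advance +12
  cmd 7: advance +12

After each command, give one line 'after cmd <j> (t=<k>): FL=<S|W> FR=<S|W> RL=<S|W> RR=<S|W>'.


start t=9: FL=W FR=W RL=S RR=S
cmd 1: advance +1 → t=10, phase=(0,5,4,3) → FL=S FR=W RL=W RR=S
cmd 2: advance +12 → t=22, phase=(0,5,4,3) → FL=S FR=W RL=W RR=S
cmd 3: advance +4 → t=26, phase=(4,9,8,7) → FL=W FR=W RL=W RR=W
cmd 4: advance +12 → t=38, phase=(4,9,8,7) → FL=W FR=W RL=W RR=W
cmd 5: advance +10 → t=48, phase=(2,7,6,5) → FL=S FR=W RL=W RR=W
cmd 6: advance +12 → t=60, phase=(2,7,6,5) → FL=S FR=W RL=W RR=W
cmd 7: advance +12 → t=72, phase=(2,7,6,5) → FL=S FR=W RL=W RR=W

after cmd 1 (t=10): FL=S FR=W RL=W RR=S
after cmd 2 (t=22): FL=S FR=W RL=W RR=S
after cmd 3 (t=26): FL=W FR=W RL=W RR=W
after cmd 4 (t=38): FL=W FR=W RL=W RR=W
after cmd 5 (t=48): FL=S FR=W RL=W RR=W
after cmd 6 (t=60): FL=S FR=W RL=W RR=W
after cmd 7 (t=72): FL=S FR=W RL=W RR=W


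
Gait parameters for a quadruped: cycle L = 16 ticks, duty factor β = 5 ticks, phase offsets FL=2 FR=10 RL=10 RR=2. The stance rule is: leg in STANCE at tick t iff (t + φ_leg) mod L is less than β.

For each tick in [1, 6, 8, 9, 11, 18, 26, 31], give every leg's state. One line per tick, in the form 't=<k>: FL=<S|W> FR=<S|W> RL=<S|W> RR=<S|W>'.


t=1: phase=(3,11,11,3) vs β=5 → FL=S FR=W RL=W RR=S
t=6: phase=(8,0,0,8) vs β=5 → FL=W FR=S RL=S RR=W
t=8: phase=(10,2,2,10) vs β=5 → FL=W FR=S RL=S RR=W
t=9: phase=(11,3,3,11) vs β=5 → FL=W FR=S RL=S RR=W
t=11: phase=(13,5,5,13) vs β=5 → FL=W FR=W RL=W RR=W
t=18: phase=(4,12,12,4) vs β=5 → FL=S FR=W RL=W RR=S
t=26: phase=(12,4,4,12) vs β=5 → FL=W FR=S RL=S RR=W
t=31: phase=(1,9,9,1) vs β=5 → FL=S FR=W RL=W RR=S

t=1: FL=S FR=W RL=W RR=S
t=6: FL=W FR=S RL=S RR=W
t=8: FL=W FR=S RL=S RR=W
t=9: FL=W FR=S RL=S RR=W
t=11: FL=W FR=W RL=W RR=W
t=18: FL=S FR=W RL=W RR=S
t=26: FL=W FR=S RL=S RR=W
t=31: FL=S FR=W RL=W RR=S


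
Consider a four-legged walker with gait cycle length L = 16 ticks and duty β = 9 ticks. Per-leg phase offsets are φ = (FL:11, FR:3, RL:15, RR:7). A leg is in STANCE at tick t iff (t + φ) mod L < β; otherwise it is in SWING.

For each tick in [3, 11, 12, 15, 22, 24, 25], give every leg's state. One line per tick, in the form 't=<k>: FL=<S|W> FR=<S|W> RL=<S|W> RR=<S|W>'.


t=3: phase=(14,6,2,10) vs β=9 → FL=W FR=S RL=S RR=W
t=11: phase=(6,14,10,2) vs β=9 → FL=S FR=W RL=W RR=S
t=12: phase=(7,15,11,3) vs β=9 → FL=S FR=W RL=W RR=S
t=15: phase=(10,2,14,6) vs β=9 → FL=W FR=S RL=W RR=S
t=22: phase=(1,9,5,13) vs β=9 → FL=S FR=W RL=S RR=W
t=24: phase=(3,11,7,15) vs β=9 → FL=S FR=W RL=S RR=W
t=25: phase=(4,12,8,0) vs β=9 → FL=S FR=W RL=S RR=S

t=3: FL=W FR=S RL=S RR=W
t=11: FL=S FR=W RL=W RR=S
t=12: FL=S FR=W RL=W RR=S
t=15: FL=W FR=S RL=W RR=S
t=22: FL=S FR=W RL=S RR=W
t=24: FL=S FR=W RL=S RR=W
t=25: FL=S FR=W RL=S RR=S


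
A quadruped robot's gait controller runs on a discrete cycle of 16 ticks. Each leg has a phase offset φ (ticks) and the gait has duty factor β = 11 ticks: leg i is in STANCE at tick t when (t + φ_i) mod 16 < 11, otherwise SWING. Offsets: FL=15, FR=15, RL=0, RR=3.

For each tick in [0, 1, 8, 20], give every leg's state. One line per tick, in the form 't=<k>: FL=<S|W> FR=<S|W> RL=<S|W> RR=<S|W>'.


t=0: phase=(15,15,0,3) vs β=11 → FL=W FR=W RL=S RR=S
t=1: phase=(0,0,1,4) vs β=11 → FL=S FR=S RL=S RR=S
t=8: phase=(7,7,8,11) vs β=11 → FL=S FR=S RL=S RR=W
t=20: phase=(3,3,4,7) vs β=11 → FL=S FR=S RL=S RR=S

t=0: FL=W FR=W RL=S RR=S
t=1: FL=S FR=S RL=S RR=S
t=8: FL=S FR=S RL=S RR=W
t=20: FL=S FR=S RL=S RR=S


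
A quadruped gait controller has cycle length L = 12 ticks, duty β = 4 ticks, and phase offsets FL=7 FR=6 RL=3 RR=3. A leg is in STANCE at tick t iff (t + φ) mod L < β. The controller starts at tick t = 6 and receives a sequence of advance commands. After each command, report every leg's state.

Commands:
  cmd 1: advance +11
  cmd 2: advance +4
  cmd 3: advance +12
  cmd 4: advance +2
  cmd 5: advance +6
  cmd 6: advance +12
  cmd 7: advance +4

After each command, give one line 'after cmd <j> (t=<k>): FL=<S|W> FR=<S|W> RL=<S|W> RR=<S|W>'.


after cmd 1 (t=17): FL=S FR=W RL=W RR=W
after cmd 2 (t=21): FL=W FR=S RL=S RR=S
after cmd 3 (t=33): FL=W FR=S RL=S RR=S
after cmd 4 (t=35): FL=W FR=W RL=S RR=S
after cmd 5 (t=41): FL=S FR=W RL=W RR=W
after cmd 6 (t=53): FL=S FR=W RL=W RR=W
after cmd 7 (t=57): FL=W FR=S RL=S RR=S

start t=6: FL=S FR=S RL=W RR=W
cmd 1: advance +11 → t=17, phase=(0,11,8,8) → FL=S FR=W RL=W RR=W
cmd 2: advance +4 → t=21, phase=(4,3,0,0) → FL=W FR=S RL=S RR=S
cmd 3: advance +12 → t=33, phase=(4,3,0,0) → FL=W FR=S RL=S RR=S
cmd 4: advance +2 → t=35, phase=(6,5,2,2) → FL=W FR=W RL=S RR=S
cmd 5: advance +6 → t=41, phase=(0,11,8,8) → FL=S FR=W RL=W RR=W
cmd 6: advance +12 → t=53, phase=(0,11,8,8) → FL=S FR=W RL=W RR=W
cmd 7: advance +4 → t=57, phase=(4,3,0,0) → FL=W FR=S RL=S RR=S


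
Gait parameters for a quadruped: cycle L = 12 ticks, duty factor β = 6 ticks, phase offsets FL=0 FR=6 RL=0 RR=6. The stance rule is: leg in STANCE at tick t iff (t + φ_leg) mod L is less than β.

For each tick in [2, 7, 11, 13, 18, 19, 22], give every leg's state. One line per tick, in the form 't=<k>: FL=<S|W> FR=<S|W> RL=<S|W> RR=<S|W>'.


t=2: FL=S FR=W RL=S RR=W
t=7: FL=W FR=S RL=W RR=S
t=11: FL=W FR=S RL=W RR=S
t=13: FL=S FR=W RL=S RR=W
t=18: FL=W FR=S RL=W RR=S
t=19: FL=W FR=S RL=W RR=S
t=22: FL=W FR=S RL=W RR=S

t=2: phase=(2,8,2,8) vs β=6 → FL=S FR=W RL=S RR=W
t=7: phase=(7,1,7,1) vs β=6 → FL=W FR=S RL=W RR=S
t=11: phase=(11,5,11,5) vs β=6 → FL=W FR=S RL=W RR=S
t=13: phase=(1,7,1,7) vs β=6 → FL=S FR=W RL=S RR=W
t=18: phase=(6,0,6,0) vs β=6 → FL=W FR=S RL=W RR=S
t=19: phase=(7,1,7,1) vs β=6 → FL=W FR=S RL=W RR=S
t=22: phase=(10,4,10,4) vs β=6 → FL=W FR=S RL=W RR=S
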